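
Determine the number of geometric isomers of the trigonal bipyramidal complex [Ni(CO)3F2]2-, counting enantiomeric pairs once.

3

A trigonal bipyramid has two axial and three equatorial sites, which are chemically inequivalent.
The distinct arrangements are (3 in all): F both equatorial; F one axial, one equatorial; F both axial.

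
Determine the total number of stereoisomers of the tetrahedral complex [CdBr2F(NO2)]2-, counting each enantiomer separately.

In a tetrahedral complex all four positions are equivalent and every pair of ligands is adjacent — there is no cis/trans distinction.
Only one geometric arrangement is possible.

1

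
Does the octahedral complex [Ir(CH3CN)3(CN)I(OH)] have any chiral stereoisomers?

yes

There are 4 geometric isomers: CH3CN mer (3 arrangements); CH3CN fac (chiral).
One of these lacks any improper symmetry element and so occurs as an enantiomeric pair, giving 4 + 1 = 5 stereoisomers in total.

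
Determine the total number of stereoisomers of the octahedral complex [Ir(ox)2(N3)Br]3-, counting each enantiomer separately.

3

In an octahedral complex each vertex has one trans partner and four cis neighbours.
Each ox is bidentate and must span two cis positions.
There are 2 geometric isomers: N3 and Br mutually trans; N3 and Br mutually cis (chiral).
One of these lacks any improper symmetry element and so occurs as an enantiomeric pair, giving 2 + 1 = 3 stereoisomers in total.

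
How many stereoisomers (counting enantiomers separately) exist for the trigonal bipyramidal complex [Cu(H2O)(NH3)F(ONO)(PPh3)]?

A trigonal bipyramid has two axial and three equatorial sites, which are chemically inequivalent.
Systematic enumeration (placing each ligand type in turn and discarding arrangements equivalent by rotation or reflection) gives 10 geometric isomers.
Of these, 10 lack any improper symmetry element and so occur as enantiomeric pairs, giving 10 + 10 = 20 stereoisomers in total.

20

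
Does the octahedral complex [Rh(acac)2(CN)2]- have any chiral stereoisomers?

The six octahedral sites form three mutually perpendicular trans pairs.
Each acac is bidentate and must span two cis positions.
There are 2 geometric isomers: CN trans; CN cis (chiral).
One of these lacks any improper symmetry element and so occurs as an enantiomeric pair, giving 2 + 1 = 3 stereoisomers in total.

yes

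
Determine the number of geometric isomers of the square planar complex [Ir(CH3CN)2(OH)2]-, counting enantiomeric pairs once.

2

A square has two trans pairs of vertices; adjacent vertices are cis.
There are 2 geometric isomers: CH3CN cis; CH3CN trans.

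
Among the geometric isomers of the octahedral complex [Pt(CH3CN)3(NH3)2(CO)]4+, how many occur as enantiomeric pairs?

0

An octahedron has six vertices in three trans pairs; every non-trans pair is cis.
The distinct arrangements are (3 in all): CH3CN mer, NH3 trans; CH3CN mer, NH3 cis; CH3CN fac, NH3 cis.
Each arrangement has an internal mirror plane or centre of symmetry, so none is chiral.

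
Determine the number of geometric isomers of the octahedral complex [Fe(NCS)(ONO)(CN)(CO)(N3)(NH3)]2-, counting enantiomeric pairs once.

An octahedron has six vertices in three trans pairs; every non-trans pair is cis.
Exhaustive case analysis gives 15 geometric isomers.

15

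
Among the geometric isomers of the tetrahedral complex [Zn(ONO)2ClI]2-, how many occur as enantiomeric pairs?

0

Only one geometric arrangement is possible.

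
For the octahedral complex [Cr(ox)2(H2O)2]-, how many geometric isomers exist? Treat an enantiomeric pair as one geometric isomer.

An octahedron has six vertices in three trans pairs; every non-trans pair is cis.
Each ox is bidentate and must span two cis positions.
There are 2 geometric isomers: H2O trans; H2O cis (chiral).

2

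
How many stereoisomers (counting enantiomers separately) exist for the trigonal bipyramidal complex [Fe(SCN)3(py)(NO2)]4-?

4

In a trigonal bipyramid the two axial positions differ from the three equatorial ones.
Working through the distinct placements yields 4 geometric isomers: py equatorial, NO2 axial; py axial, NO2 axial; py equatorial, NO2 equatorial; py axial, NO2 equatorial.
Each arrangement has an internal mirror plane or centre of symmetry, so none is chiral.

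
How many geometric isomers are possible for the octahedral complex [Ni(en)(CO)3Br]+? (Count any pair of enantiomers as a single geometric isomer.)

2

In an octahedral complex each vertex has one trans partner and four cis neighbours.
Each en is bidentate and must span two cis positions.
The distinct arrangements are (2 in all): CO fac; CO mer.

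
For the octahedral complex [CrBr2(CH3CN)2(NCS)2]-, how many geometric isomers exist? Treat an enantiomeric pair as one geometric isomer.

An octahedron has six vertices in three trans pairs; every non-trans pair is cis.
There are 5 geometric isomers: Br trans, CH3CN trans, NCS trans; Br trans, CH3CN cis, NCS cis; Br cis, CH3CN cis, NCS trans; Br cis, CH3CN cis, NCS cis (chiral); Br cis, CH3CN trans, NCS cis.

5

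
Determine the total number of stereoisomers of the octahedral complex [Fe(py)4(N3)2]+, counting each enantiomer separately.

2

In an octahedral complex each vertex has one trans partner and four cis neighbours.
There are 2 geometric isomers: N3 trans; N3 cis.
Each arrangement has an internal mirror plane or centre of symmetry, so none is chiral.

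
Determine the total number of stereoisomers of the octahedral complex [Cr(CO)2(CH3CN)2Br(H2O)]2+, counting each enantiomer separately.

The distinct arrangements are (6 in all): CO cis, CH3CN cis (3 arrangements, 2 chiral); CO trans, CH3CN cis; CO cis, CH3CN trans; CO trans, CH3CN trans.
Of these, 2 lack any improper symmetry element and so occur as enantiomeric pairs, giving 6 + 2 = 8 stereoisomers in total.

8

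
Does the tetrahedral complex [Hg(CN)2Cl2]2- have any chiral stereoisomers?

All four vertices of a tetrahedron are equivalent and mutually adjacent, so cis/trans isomerism cannot arise.
Only one geometric arrangement is possible.

no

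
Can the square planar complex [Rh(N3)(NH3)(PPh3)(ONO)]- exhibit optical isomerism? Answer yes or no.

no

A square has two trans pairs of vertices; adjacent vertices are cis.
Working through the distinct placements yields 3 geometric isomers: (N3/ONO trans, NH3/PPh3 trans); (N3/PPh3 trans, NH3/ONO trans); (N3/NH3 trans, ONO/PPh3 trans).
Each arrangement has an internal mirror plane or centre of symmetry, so none is chiral.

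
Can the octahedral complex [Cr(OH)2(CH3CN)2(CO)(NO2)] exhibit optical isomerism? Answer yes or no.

yes

The six octahedral sites form three mutually perpendicular trans pairs.
Systematic placement gives 6 geometric isomers: OH trans, CH3CN trans; OH cis, CH3CN trans; OH trans, CH3CN cis; OH cis, CH3CN cis (3 arrangements, 2 chiral).
Of these, 2 lack any improper symmetry element and so occur as enantiomeric pairs, giving 6 + 2 = 8 stereoisomers in total.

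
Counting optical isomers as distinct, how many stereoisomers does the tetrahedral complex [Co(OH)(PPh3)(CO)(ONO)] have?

2

All four vertices of a tetrahedron are equivalent and mutually adjacent, so cis/trans isomerism cannot arise.
Only one geometric arrangement is possible; it has no improper symmetry element, so it exists as a pair of enantiomers (2 stereoisomers).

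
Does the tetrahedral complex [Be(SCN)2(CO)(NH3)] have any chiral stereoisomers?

In a tetrahedral complex all four positions are equivalent and every pair of ligands is adjacent — there is no cis/trans distinction.
Only one geometric arrangement is possible.

no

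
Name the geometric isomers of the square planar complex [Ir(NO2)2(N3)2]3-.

In a square planar complex each vertex has one trans partner and two cis neighbours.
Systematic placement gives 2 geometric isomers: NO2 cis; NO2 trans.

cis and trans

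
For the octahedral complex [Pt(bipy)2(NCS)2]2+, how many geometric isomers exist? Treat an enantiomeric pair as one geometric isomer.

2

The six octahedral sites form three mutually perpendicular trans pairs.
Each bipy is bidentate and must span two cis positions.
Systematic placement gives 2 geometric isomers: NCS trans; NCS cis (chiral).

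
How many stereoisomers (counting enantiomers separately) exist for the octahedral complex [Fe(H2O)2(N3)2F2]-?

6

The six octahedral sites form three mutually perpendicular trans pairs.
Systematic placement gives 5 geometric isomers: H2O trans, N3 trans, F trans; H2O cis, N3 cis, F trans; H2O cis, N3 trans, F cis; H2O cis, N3 cis, F cis (chiral); H2O trans, N3 cis, F cis.
One of these lacks any improper symmetry element and so occurs as an enantiomeric pair, giving 5 + 1 = 6 stereoisomers in total.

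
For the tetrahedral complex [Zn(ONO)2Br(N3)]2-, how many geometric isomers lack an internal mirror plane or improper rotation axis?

Only one geometric arrangement is possible.

0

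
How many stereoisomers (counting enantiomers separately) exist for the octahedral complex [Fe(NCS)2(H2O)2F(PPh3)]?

8

An octahedron has six vertices in three trans pairs; every non-trans pair is cis.
Working through the distinct placements yields 6 geometric isomers: NCS cis, H2O cis (3 arrangements, 2 chiral); NCS trans, H2O cis; NCS cis, H2O trans; NCS trans, H2O trans.
Of these, 2 lack any improper symmetry element and so occur as enantiomeric pairs, giving 6 + 2 = 8 stereoisomers in total.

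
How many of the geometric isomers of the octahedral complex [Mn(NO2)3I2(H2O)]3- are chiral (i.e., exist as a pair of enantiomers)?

0

An octahedron has six vertices in three trans pairs; every non-trans pair is cis.
There are 3 geometric isomers: NO2 mer, I cis; NO2 mer, I trans; NO2 fac, I cis.
Each arrangement has an internal mirror plane or centre of symmetry, so none is chiral.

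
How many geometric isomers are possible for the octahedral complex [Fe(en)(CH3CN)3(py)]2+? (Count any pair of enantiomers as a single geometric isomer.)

2

Each en is bidentate and must span two cis positions.
Systematic placement gives 2 geometric isomers: CH3CN mer; CH3CN fac.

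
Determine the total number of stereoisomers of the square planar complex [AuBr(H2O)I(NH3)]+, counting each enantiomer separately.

A square has two trans pairs of vertices; adjacent vertices are cis.
The distinct arrangements are (3 in all): (Br/I trans, H2O/NH3 trans); (Br/NH3 trans, H2O/I trans); (Br/H2O trans, I/NH3 trans).
Each arrangement has an internal mirror plane or centre of symmetry, so none is chiral.

3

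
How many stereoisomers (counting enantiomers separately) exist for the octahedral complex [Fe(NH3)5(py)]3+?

In an octahedral complex each vertex has one trans partner and four cis neighbours.
Only one geometric arrangement is possible.

1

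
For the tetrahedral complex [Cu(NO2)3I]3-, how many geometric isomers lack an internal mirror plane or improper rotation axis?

In a tetrahedral complex all four positions are equivalent and every pair of ligands is adjacent — there is no cis/trans distinction.
Only one geometric arrangement is possible.

0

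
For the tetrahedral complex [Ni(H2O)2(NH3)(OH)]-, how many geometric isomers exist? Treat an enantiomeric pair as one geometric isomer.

All four vertices of a tetrahedron are equivalent and mutually adjacent, so cis/trans isomerism cannot arise.
Only one geometric arrangement is possible.

1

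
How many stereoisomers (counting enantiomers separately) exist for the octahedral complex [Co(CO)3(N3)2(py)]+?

3

An octahedron has six vertices in three trans pairs; every non-trans pair is cis.
Working through the distinct placements yields 3 geometric isomers: CO mer, N3 cis; CO mer, N3 trans; CO fac, N3 cis.
Each arrangement has an internal mirror plane or centre of symmetry, so none is chiral.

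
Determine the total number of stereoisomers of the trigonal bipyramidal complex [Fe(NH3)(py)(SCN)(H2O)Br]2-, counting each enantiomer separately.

20

A trigonal bipyramid has two axial and three equatorial sites, which are chemically inequivalent.
Exhaustive case analysis gives 10 geometric isomers.
Of these, 10 lack any improper symmetry element and so occur as enantiomeric pairs, giving 10 + 10 = 20 stereoisomers in total.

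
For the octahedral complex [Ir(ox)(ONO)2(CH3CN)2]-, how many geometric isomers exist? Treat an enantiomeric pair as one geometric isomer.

The six octahedral sites form three mutually perpendicular trans pairs.
Each ox is bidentate and must span two cis positions.
Systematic placement gives 3 geometric isomers: ONO cis, CH3CN trans; ONO cis, CH3CN cis (chiral); ONO trans, CH3CN cis.

3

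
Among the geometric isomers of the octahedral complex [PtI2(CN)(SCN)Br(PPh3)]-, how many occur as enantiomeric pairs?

6

The six octahedral sites form three mutually perpendicular trans pairs.
Exhaustive case analysis gives 9 geometric isomers.
Of these, 6 lack any improper symmetry element and so occur as enantiomeric pairs, giving 9 + 6 = 15 stereoisomers in total.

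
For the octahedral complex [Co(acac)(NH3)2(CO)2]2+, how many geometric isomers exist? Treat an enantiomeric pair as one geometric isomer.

3

Each acac is bidentate and must span two cis positions.
Systematic placement gives 3 geometric isomers: NH3 cis, CO trans; NH3 cis, CO cis (chiral); NH3 trans, CO cis.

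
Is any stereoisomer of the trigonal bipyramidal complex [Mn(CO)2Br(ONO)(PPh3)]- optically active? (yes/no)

yes

In a trigonal bipyramid the two axial positions differ from the three equatorial ones.
Exhaustive case analysis gives 7 geometric isomers.
Of these, 3 lack any improper symmetry element and so occur as enantiomeric pairs, giving 7 + 3 = 10 stereoisomers in total.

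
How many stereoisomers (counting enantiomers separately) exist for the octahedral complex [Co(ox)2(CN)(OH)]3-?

3

The six octahedral sites form three mutually perpendicular trans pairs.
Each ox is bidentate and must span two cis positions.
Systematic placement gives 2 geometric isomers: CN and OH mutually trans; CN and OH mutually cis (chiral).
One of these lacks any improper symmetry element and so occurs as an enantiomeric pair, giving 2 + 1 = 3 stereoisomers in total.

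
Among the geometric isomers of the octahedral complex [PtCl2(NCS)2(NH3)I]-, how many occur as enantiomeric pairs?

In an octahedral complex each vertex has one trans partner and four cis neighbours.
There are 6 geometric isomers: Cl trans, NCS cis; Cl trans, NCS trans; Cl cis, NCS cis (3 arrangements, 2 chiral); Cl cis, NCS trans.
Of these, 2 lack any improper symmetry element and so occur as enantiomeric pairs, giving 6 + 2 = 8 stereoisomers in total.

2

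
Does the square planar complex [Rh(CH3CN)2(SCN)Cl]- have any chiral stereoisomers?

A square has two trans pairs of vertices; adjacent vertices are cis.
Working through the distinct placements yields 2 geometric isomers: CH3CN cis; CH3CN trans.
Each arrangement has an internal mirror plane or centre of symmetry, so none is chiral.

no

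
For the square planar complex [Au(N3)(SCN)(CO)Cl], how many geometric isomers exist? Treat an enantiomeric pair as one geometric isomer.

3

In a square planar complex each vertex has one trans partner and two cis neighbours.
There are 3 geometric isomers: (CO/N3 trans, Cl/SCN trans); (CO/SCN trans, Cl/N3 trans); (CO/Cl trans, N3/SCN trans).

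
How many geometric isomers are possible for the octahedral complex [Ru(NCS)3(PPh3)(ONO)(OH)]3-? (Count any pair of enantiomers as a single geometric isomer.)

The six octahedral sites form three mutually perpendicular trans pairs.
There are 4 geometric isomers: NCS mer (3 arrangements); NCS fac (chiral).

4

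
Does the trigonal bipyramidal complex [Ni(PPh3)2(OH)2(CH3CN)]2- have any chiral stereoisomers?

yes

Systematic enumeration (placing each ligand type in turn and discarding arrangements equivalent by rotation or reflection) gives 5 geometric isomers.
One of these lacks any improper symmetry element and so occurs as an enantiomeric pair, giving 5 + 1 = 6 stereoisomers in total.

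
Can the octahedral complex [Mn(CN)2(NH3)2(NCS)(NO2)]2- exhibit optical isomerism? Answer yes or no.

In an octahedral complex each vertex has one trans partner and four cis neighbours.
Working through the distinct placements yields 6 geometric isomers: CN trans, NH3 cis; CN trans, NH3 trans; CN cis, NH3 cis (3 arrangements, 2 chiral); CN cis, NH3 trans.
Of these, 2 lack any improper symmetry element and so occur as enantiomeric pairs, giving 6 + 2 = 8 stereoisomers in total.

yes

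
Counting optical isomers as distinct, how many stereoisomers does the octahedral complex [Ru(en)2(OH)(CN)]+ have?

Each en is bidentate and must span two cis positions.
Systematic placement gives 2 geometric isomers: OH and CN mutually trans; OH and CN mutually cis (chiral).
One of these lacks any improper symmetry element and so occurs as an enantiomeric pair, giving 2 + 1 = 3 stereoisomers in total.

3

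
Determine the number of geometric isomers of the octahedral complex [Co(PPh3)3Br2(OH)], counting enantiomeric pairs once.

Working through the distinct placements yields 3 geometric isomers: PPh3 mer, Br trans; PPh3 mer, Br cis; PPh3 fac, Br cis.

3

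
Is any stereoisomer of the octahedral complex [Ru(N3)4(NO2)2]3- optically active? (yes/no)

no

The six octahedral sites form three mutually perpendicular trans pairs.
The distinct arrangements are (2 in all): NO2 trans; NO2 cis.
Each arrangement has an internal mirror plane or centre of symmetry, so none is chiral.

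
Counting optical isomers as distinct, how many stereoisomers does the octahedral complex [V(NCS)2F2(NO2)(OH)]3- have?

The six octahedral sites form three mutually perpendicular trans pairs.
Working through the distinct placements yields 6 geometric isomers: NCS trans, F trans; NCS cis, F trans; NCS cis, F cis (3 arrangements, 2 chiral); NCS trans, F cis.
Of these, 2 lack any improper symmetry element and so occur as enantiomeric pairs, giving 6 + 2 = 8 stereoisomers in total.

8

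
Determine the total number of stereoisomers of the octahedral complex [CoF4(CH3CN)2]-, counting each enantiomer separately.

2

In an octahedral complex each vertex has one trans partner and four cis neighbours.
There are 2 geometric isomers: CH3CN trans; CH3CN cis.
Each arrangement has an internal mirror plane or centre of symmetry, so none is chiral.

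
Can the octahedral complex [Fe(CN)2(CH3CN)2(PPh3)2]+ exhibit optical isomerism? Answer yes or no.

yes

An octahedron has six vertices in three trans pairs; every non-trans pair is cis.
Working through the distinct placements yields 5 geometric isomers: CN trans, CH3CN trans, PPh3 trans; CN cis, CH3CN trans, PPh3 cis; CN cis, CH3CN cis, PPh3 trans; CN cis, CH3CN cis, PPh3 cis (chiral); CN trans, CH3CN cis, PPh3 cis.
One of these lacks any improper symmetry element and so occurs as an enantiomeric pair, giving 5 + 1 = 6 stereoisomers in total.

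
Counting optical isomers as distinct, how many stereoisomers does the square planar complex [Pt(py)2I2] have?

2

In a square planar complex each vertex has one trans partner and two cis neighbours.
There are 2 geometric isomers: py cis; py trans.
Each arrangement has an internal mirror plane or centre of symmetry, so none is chiral.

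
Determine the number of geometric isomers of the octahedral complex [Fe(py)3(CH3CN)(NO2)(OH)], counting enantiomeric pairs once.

4

The distinct arrangements are (4 in all): py mer (3 arrangements); py fac (chiral).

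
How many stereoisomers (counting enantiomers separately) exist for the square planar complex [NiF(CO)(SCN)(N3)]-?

Working through the distinct placements yields 3 geometric isomers: (CO/N3 trans, F/SCN trans); (CO/SCN trans, F/N3 trans); (CO/F trans, N3/SCN trans).
Each arrangement has an internal mirror plane or centre of symmetry, so none is chiral.

3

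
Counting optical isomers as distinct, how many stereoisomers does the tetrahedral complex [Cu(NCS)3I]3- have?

1

In a tetrahedral complex all four positions are equivalent and every pair of ligands is adjacent — there is no cis/trans distinction.
Only one geometric arrangement is possible.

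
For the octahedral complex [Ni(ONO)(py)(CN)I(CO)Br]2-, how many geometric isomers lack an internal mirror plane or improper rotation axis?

15

An octahedron has six vertices in three trans pairs; every non-trans pair is cis.
Exhaustive case analysis gives 15 geometric isomers.
Of these, 15 lack any improper symmetry element and so occur as enantiomeric pairs, giving 15 + 15 = 30 stereoisomers in total.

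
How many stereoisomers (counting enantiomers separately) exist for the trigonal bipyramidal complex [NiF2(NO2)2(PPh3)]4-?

A trigonal bipyramid has two axial and three equatorial sites, which are chemically inequivalent.
Systematic enumeration (placing each ligand type in turn and discarding arrangements equivalent by rotation or reflection) gives 5 geometric isomers.
One of these lacks any improper symmetry element and so occurs as an enantiomeric pair, giving 5 + 1 = 6 stereoisomers in total.

6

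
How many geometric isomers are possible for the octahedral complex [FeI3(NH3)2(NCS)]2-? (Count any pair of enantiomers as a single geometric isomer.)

An octahedron has six vertices in three trans pairs; every non-trans pair is cis.
There are 3 geometric isomers: I mer, NH3 trans; I mer, NH3 cis; I fac, NH3 cis.

3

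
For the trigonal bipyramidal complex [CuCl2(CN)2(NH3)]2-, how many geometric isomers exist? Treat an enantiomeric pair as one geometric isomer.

Placing the ligands in turn and identifying arrangements related by rotation or reflection leaves 5 distinct geometric isomers.

5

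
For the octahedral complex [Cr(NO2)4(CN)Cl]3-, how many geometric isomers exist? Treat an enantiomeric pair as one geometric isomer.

2

In an octahedral complex each vertex has one trans partner and four cis neighbours.
Systematic placement gives 2 geometric isomers: CN and Cl mutually trans; CN and Cl mutually cis.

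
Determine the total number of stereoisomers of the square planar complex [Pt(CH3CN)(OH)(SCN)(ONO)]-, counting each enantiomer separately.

3

A square has two trans pairs of vertices; adjacent vertices are cis.
Systematic placement gives 3 geometric isomers: (CH3CN/ONO trans, OH/SCN trans); (CH3CN/SCN trans, OH/ONO trans); (CH3CN/OH trans, ONO/SCN trans).
Each arrangement has an internal mirror plane or centre of symmetry, so none is chiral.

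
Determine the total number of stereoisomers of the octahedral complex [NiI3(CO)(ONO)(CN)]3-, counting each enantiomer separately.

The six octahedral sites form three mutually perpendicular trans pairs.
The distinct arrangements are (4 in all): I mer (3 arrangements); I fac (chiral).
One of these lacks any improper symmetry element and so occurs as an enantiomeric pair, giving 4 + 1 = 5 stereoisomers in total.

5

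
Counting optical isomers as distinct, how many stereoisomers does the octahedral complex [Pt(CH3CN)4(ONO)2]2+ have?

Systematic placement gives 2 geometric isomers: ONO trans; ONO cis.
Each arrangement has an internal mirror plane or centre of symmetry, so none is chiral.

2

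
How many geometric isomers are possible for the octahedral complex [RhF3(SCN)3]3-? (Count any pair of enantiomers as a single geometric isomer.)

2

An octahedron has six vertices in three trans pairs; every non-trans pair is cis.
There are 2 geometric isomers: F mer; F fac.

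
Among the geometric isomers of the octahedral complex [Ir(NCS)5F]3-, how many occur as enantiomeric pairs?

0

In an octahedral complex each vertex has one trans partner and four cis neighbours.
Only one geometric arrangement is possible.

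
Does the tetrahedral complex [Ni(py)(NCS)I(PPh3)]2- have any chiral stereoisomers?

yes

Only one geometric arrangement is possible; it has no improper symmetry element, so it exists as a pair of enantiomers (2 stereoisomers).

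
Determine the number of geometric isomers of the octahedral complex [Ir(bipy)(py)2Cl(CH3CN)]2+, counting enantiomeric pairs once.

4

In an octahedral complex each vertex has one trans partner and four cis neighbours.
Each bipy is bidentate and must span two cis positions.
Systematic placement gives 4 geometric isomers: py cis (3 arrangements, 2 chiral); py trans.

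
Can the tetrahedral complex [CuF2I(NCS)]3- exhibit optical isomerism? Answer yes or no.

no

In a tetrahedral complex all four positions are equivalent and every pair of ligands is adjacent — there is no cis/trans distinction.
Only one geometric arrangement is possible.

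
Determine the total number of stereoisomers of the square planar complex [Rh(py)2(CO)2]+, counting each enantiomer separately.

2

In a square planar complex each vertex has one trans partner and two cis neighbours.
There are 2 geometric isomers: py cis; py trans.
Each arrangement has an internal mirror plane or centre of symmetry, so none is chiral.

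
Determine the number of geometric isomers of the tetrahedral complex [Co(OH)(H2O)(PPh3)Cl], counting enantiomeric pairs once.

In a tetrahedral complex all four positions are equivalent and every pair of ligands is adjacent — there is no cis/trans distinction.
Only one geometric arrangement is possible; it has no improper symmetry element, so it exists as a pair of enantiomers (2 stereoisomers).

1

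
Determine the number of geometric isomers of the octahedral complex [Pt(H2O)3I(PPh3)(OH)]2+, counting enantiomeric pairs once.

The six octahedral sites form three mutually perpendicular trans pairs.
Working through the distinct placements yields 4 geometric isomers: H2O mer (3 arrangements); H2O fac (chiral).

4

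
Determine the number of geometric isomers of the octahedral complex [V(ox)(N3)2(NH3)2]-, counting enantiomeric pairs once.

In an octahedral complex each vertex has one trans partner and four cis neighbours.
Each ox is bidentate and must span two cis positions.
The distinct arrangements are (3 in all): N3 trans, NH3 cis; N3 cis, NH3 cis (chiral); N3 cis, NH3 trans.

3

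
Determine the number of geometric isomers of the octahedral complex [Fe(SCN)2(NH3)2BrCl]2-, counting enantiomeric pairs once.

There are 6 geometric isomers: SCN trans, NH3 trans; SCN cis, NH3 cis (3 arrangements, 2 chiral); SCN trans, NH3 cis; SCN cis, NH3 trans.

6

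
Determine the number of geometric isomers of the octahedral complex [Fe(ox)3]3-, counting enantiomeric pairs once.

1

The six octahedral sites form three mutually perpendicular trans pairs.
Each ox is bidentate and must span two cis positions.
Only one geometric arrangement is possible; it has no improper symmetry element, so it exists as a pair of enantiomers (2 stereoisomers).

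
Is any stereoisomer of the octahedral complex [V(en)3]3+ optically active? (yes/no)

yes

In an octahedral complex each vertex has one trans partner and four cis neighbours.
Each en is bidentate and must span two cis positions.
Only one geometric arrangement is possible; it has no improper symmetry element, so it exists as a pair of enantiomers (2 stereoisomers).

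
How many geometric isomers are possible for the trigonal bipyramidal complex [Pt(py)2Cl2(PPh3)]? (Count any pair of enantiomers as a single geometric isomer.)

5

In a trigonal bipyramid the two axial positions differ from the three equatorial ones.
Exhaustive case analysis gives 5 geometric isomers.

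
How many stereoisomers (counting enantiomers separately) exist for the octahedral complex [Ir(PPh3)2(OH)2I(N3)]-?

8

An octahedron has six vertices in three trans pairs; every non-trans pair is cis.
Working through the distinct placements yields 6 geometric isomers: PPh3 trans, OH trans; PPh3 cis, OH cis (3 arrangements, 2 chiral); PPh3 trans, OH cis; PPh3 cis, OH trans.
Of these, 2 lack any improper symmetry element and so occur as enantiomeric pairs, giving 6 + 2 = 8 stereoisomers in total.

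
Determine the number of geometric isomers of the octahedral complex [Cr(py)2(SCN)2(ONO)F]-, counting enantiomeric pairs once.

An octahedron has six vertices in three trans pairs; every non-trans pair is cis.
Systematic placement gives 6 geometric isomers: py trans, SCN trans; py cis, SCN cis (3 arrangements, 2 chiral); py trans, SCN cis; py cis, SCN trans.

6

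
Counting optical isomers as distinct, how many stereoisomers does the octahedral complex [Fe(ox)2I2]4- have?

An octahedron has six vertices in three trans pairs; every non-trans pair is cis.
Each ox is bidentate and must span two cis positions.
Systematic placement gives 2 geometric isomers: I trans; I cis (chiral).
One of these lacks any improper symmetry element and so occurs as an enantiomeric pair, giving 2 + 1 = 3 stereoisomers in total.

3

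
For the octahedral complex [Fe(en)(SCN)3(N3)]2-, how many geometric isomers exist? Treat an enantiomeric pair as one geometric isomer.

An octahedron has six vertices in three trans pairs; every non-trans pair is cis.
Each en is bidentate and must span two cis positions.
Systematic placement gives 2 geometric isomers: SCN fac; SCN mer.

2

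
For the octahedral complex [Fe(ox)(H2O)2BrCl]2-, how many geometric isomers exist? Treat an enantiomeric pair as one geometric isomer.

4

In an octahedral complex each vertex has one trans partner and four cis neighbours.
Each ox is bidentate and must span two cis positions.
Systematic placement gives 4 geometric isomers: H2O cis (3 arrangements, 2 chiral); H2O trans.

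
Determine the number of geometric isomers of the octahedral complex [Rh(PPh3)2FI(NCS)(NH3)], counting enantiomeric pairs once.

The six octahedral sites form three mutually perpendicular trans pairs.
Placing the ligands in turn and identifying arrangements related by rotation or reflection leaves 9 distinct geometric isomers.

9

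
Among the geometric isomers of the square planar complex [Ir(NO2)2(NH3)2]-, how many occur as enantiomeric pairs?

Systematic placement gives 2 geometric isomers: NO2 cis; NO2 trans.
Each arrangement has an internal mirror plane or centre of symmetry, so none is chiral.

0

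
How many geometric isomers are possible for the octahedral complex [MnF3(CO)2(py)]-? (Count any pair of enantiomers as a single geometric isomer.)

3

An octahedron has six vertices in three trans pairs; every non-trans pair is cis.
Working through the distinct placements yields 3 geometric isomers: F mer, CO trans; F fac, CO cis; F mer, CO cis.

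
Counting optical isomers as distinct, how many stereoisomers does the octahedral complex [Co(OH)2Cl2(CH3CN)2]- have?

6

The distinct arrangements are (5 in all): OH trans, Cl trans, CH3CN trans; OH cis, Cl cis, CH3CN trans; OH trans, Cl cis, CH3CN cis; OH cis, Cl cis, CH3CN cis (chiral); OH cis, Cl trans, CH3CN cis.
One of these lacks any improper symmetry element and so occurs as an enantiomeric pair, giving 5 + 1 = 6 stereoisomers in total.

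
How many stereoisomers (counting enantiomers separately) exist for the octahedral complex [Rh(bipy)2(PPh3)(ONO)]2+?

3

The six octahedral sites form three mutually perpendicular trans pairs.
Each bipy is bidentate and must span two cis positions.
Working through the distinct placements yields 2 geometric isomers: PPh3 and ONO mutually trans; PPh3 and ONO mutually cis (chiral).
One of these lacks any improper symmetry element and so occurs as an enantiomeric pair, giving 2 + 1 = 3 stereoisomers in total.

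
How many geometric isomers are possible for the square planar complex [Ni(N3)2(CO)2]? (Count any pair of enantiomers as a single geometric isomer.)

In a square planar complex each vertex has one trans partner and two cis neighbours.
Working through the distinct placements yields 2 geometric isomers: N3 cis; N3 trans.

2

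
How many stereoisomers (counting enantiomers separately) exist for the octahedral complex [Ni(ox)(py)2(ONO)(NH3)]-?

6

In an octahedral complex each vertex has one trans partner and four cis neighbours.
Each ox is bidentate and must span two cis positions.
Working through the distinct placements yields 4 geometric isomers: py cis (3 arrangements, 2 chiral); py trans.
Of these, 2 lack any improper symmetry element and so occur as enantiomeric pairs, giving 4 + 2 = 6 stereoisomers in total.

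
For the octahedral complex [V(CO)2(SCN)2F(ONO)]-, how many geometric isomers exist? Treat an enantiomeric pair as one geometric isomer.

6

In an octahedral complex each vertex has one trans partner and four cis neighbours.
The distinct arrangements are (6 in all): CO trans, SCN trans; CO trans, SCN cis; CO cis, SCN trans; CO cis, SCN cis (3 arrangements, 2 chiral).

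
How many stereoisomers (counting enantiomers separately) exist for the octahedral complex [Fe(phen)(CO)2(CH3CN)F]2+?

In an octahedral complex each vertex has one trans partner and four cis neighbours.
Each phen is bidentate and must span two cis positions.
There are 4 geometric isomers: CO cis (3 arrangements, 2 chiral); CO trans.
Of these, 2 lack any improper symmetry element and so occur as enantiomeric pairs, giving 4 + 2 = 6 stereoisomers in total.

6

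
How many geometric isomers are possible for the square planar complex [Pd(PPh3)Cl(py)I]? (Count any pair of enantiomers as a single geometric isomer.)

3

There are 3 geometric isomers: (Cl/PPh3 trans, I/py trans); (Cl/py trans, I/PPh3 trans); (Cl/I trans, PPh3/py trans).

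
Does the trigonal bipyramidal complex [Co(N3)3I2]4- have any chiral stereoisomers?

no

In a trigonal bipyramid the two axial positions differ from the three equatorial ones.
Working through the distinct placements yields 3 geometric isomers: I both axial; I one axial, one equatorial; I both equatorial.
Each arrangement has an internal mirror plane or centre of symmetry, so none is chiral.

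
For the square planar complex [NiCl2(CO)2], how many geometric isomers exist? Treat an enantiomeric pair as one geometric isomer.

A square has two trans pairs of vertices; adjacent vertices are cis.
There are 2 geometric isomers: Cl cis; Cl trans.

2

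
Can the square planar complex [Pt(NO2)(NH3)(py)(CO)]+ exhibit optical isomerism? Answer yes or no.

There are 3 geometric isomers: (CO/NO2 trans, NH3/py trans); (CO/py trans, NH3/NO2 trans); (CO/NH3 trans, NO2/py trans).
Each arrangement has an internal mirror plane or centre of symmetry, so none is chiral.

no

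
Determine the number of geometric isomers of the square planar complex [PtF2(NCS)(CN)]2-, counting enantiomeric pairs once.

2

In a square planar complex each vertex has one trans partner and two cis neighbours.
There are 2 geometric isomers: F cis; F trans.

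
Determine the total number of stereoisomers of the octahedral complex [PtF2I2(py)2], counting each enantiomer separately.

In an octahedral complex each vertex has one trans partner and four cis neighbours.
There are 5 geometric isomers: F trans, I trans, py trans; F trans, I cis, py cis; F cis, I cis, py trans; F cis, I cis, py cis (chiral); F cis, I trans, py cis.
One of these lacks any improper symmetry element and so occurs as an enantiomeric pair, giving 5 + 1 = 6 stereoisomers in total.

6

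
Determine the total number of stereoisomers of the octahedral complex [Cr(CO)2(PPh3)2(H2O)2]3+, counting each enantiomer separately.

In an octahedral complex each vertex has one trans partner and four cis neighbours.
There are 5 geometric isomers: CO trans, PPh3 trans, H2O trans; CO trans, PPh3 cis, H2O cis; CO cis, PPh3 trans, H2O cis; CO cis, PPh3 cis, H2O cis (chiral); CO cis, PPh3 cis, H2O trans.
One of these lacks any improper symmetry element and so occurs as an enantiomeric pair, giving 5 + 1 = 6 stereoisomers in total.

6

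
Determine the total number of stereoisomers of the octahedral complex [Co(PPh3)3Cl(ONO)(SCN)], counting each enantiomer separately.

In an octahedral complex each vertex has one trans partner and four cis neighbours.
Systematic placement gives 4 geometric isomers: PPh3 mer (3 arrangements); PPh3 fac (chiral).
One of these lacks any improper symmetry element and so occurs as an enantiomeric pair, giving 4 + 1 = 5 stereoisomers in total.

5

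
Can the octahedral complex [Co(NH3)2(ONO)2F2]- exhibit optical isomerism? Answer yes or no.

The six octahedral sites form three mutually perpendicular trans pairs.
The distinct arrangements are (5 in all): NH3 trans, ONO trans, F trans; NH3 cis, ONO cis, F trans; NH3 cis, ONO trans, F cis; NH3 cis, ONO cis, F cis (chiral); NH3 trans, ONO cis, F cis.
One of these lacks any improper symmetry element and so occurs as an enantiomeric pair, giving 5 + 1 = 6 stereoisomers in total.

yes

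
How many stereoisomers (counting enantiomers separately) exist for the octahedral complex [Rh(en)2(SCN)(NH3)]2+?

3

An octahedron has six vertices in three trans pairs; every non-trans pair is cis.
Each en is bidentate and must span two cis positions.
Working through the distinct placements yields 2 geometric isomers: SCN and NH3 mutually trans; SCN and NH3 mutually cis (chiral).
One of these lacks any improper symmetry element and so occurs as an enantiomeric pair, giving 2 + 1 = 3 stereoisomers in total.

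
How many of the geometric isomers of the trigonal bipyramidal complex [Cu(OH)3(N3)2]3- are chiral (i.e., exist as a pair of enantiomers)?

In a trigonal bipyramid the two axial positions differ from the three equatorial ones.
Working through the distinct placements yields 3 geometric isomers: N3 both axial; N3 one axial, one equatorial; N3 both equatorial.
Each arrangement has an internal mirror plane or centre of symmetry, so none is chiral.

0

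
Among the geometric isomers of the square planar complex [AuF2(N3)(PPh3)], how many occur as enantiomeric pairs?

0

A square has two trans pairs of vertices; adjacent vertices are cis.
There are 2 geometric isomers: F cis; F trans.
Each arrangement has an internal mirror plane or centre of symmetry, so none is chiral.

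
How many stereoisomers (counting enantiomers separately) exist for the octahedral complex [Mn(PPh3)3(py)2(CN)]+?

An octahedron has six vertices in three trans pairs; every non-trans pair is cis.
The distinct arrangements are (3 in all): PPh3 mer, py trans; PPh3 fac, py cis; PPh3 mer, py cis.
Each arrangement has an internal mirror plane or centre of symmetry, so none is chiral.

3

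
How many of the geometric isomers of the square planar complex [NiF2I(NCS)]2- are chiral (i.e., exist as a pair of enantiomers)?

0

A square has two trans pairs of vertices; adjacent vertices are cis.
Working through the distinct placements yields 2 geometric isomers: F cis; F trans.
Each arrangement has an internal mirror plane or centre of symmetry, so none is chiral.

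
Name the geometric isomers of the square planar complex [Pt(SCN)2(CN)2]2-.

cis and trans

A square has two trans pairs of vertices; adjacent vertices are cis.
There are 2 geometric isomers: SCN cis; SCN trans.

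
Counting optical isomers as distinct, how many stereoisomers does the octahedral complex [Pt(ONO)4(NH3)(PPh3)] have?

In an octahedral complex each vertex has one trans partner and four cis neighbours.
The distinct arrangements are (2 in all): NH3 and PPh3 mutually cis; NH3 and PPh3 mutually trans.
Each arrangement has an internal mirror plane or centre of symmetry, so none is chiral.

2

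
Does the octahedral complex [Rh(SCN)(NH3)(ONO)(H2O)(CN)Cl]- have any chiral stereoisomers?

yes

Systematic enumeration (placing each ligand type in turn and discarding arrangements equivalent by rotation or reflection) gives 15 geometric isomers.
Of these, 15 lack any improper symmetry element and so occur as enantiomeric pairs, giving 15 + 15 = 30 stereoisomers in total.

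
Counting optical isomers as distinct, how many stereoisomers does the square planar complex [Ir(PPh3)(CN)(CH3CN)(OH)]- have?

In a square planar complex each vertex has one trans partner and two cis neighbours.
Working through the distinct placements yields 3 geometric isomers: (CH3CN/OH trans, CN/PPh3 trans); (CH3CN/PPh3 trans, CN/OH trans); (CH3CN/CN trans, OH/PPh3 trans).
Each arrangement has an internal mirror plane or centre of symmetry, so none is chiral.

3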